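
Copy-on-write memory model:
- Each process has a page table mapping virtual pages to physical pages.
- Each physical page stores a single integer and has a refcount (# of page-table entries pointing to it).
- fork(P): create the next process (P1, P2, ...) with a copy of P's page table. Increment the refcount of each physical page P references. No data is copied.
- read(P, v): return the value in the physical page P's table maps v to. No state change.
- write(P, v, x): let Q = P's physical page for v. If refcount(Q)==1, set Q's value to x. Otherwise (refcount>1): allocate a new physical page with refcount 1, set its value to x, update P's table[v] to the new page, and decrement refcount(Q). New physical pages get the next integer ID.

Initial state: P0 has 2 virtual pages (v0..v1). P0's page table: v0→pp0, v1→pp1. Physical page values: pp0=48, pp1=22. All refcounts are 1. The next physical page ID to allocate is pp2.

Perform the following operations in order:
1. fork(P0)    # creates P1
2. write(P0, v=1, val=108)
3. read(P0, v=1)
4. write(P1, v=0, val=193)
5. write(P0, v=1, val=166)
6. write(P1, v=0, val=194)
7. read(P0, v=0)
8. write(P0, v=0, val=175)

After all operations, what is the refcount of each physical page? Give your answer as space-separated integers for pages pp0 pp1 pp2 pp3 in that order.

Op 1: fork(P0) -> P1. 2 ppages; refcounts: pp0:2 pp1:2
Op 2: write(P0, v1, 108). refcount(pp1)=2>1 -> COPY to pp2. 3 ppages; refcounts: pp0:2 pp1:1 pp2:1
Op 3: read(P0, v1) -> 108. No state change.
Op 4: write(P1, v0, 193). refcount(pp0)=2>1 -> COPY to pp3. 4 ppages; refcounts: pp0:1 pp1:1 pp2:1 pp3:1
Op 5: write(P0, v1, 166). refcount(pp2)=1 -> write in place. 4 ppages; refcounts: pp0:1 pp1:1 pp2:1 pp3:1
Op 6: write(P1, v0, 194). refcount(pp3)=1 -> write in place. 4 ppages; refcounts: pp0:1 pp1:1 pp2:1 pp3:1
Op 7: read(P0, v0) -> 48. No state change.
Op 8: write(P0, v0, 175). refcount(pp0)=1 -> write in place. 4 ppages; refcounts: pp0:1 pp1:1 pp2:1 pp3:1

Answer: 1 1 1 1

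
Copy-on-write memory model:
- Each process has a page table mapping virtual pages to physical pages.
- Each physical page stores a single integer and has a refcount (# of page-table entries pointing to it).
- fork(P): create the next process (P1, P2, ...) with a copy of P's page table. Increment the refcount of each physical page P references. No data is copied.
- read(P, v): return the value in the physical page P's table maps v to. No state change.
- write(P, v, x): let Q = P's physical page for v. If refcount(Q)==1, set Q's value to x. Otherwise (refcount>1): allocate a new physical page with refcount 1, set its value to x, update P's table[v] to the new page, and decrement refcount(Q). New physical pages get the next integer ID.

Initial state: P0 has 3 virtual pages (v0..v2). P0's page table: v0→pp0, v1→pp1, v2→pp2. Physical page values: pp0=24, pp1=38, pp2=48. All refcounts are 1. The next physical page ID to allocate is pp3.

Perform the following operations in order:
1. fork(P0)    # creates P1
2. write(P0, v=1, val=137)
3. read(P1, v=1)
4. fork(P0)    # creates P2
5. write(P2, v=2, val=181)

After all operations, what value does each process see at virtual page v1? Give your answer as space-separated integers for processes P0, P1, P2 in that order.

Op 1: fork(P0) -> P1. 3 ppages; refcounts: pp0:2 pp1:2 pp2:2
Op 2: write(P0, v1, 137). refcount(pp1)=2>1 -> COPY to pp3. 4 ppages; refcounts: pp0:2 pp1:1 pp2:2 pp3:1
Op 3: read(P1, v1) -> 38. No state change.
Op 4: fork(P0) -> P2. 4 ppages; refcounts: pp0:3 pp1:1 pp2:3 pp3:2
Op 5: write(P2, v2, 181). refcount(pp2)=3>1 -> COPY to pp4. 5 ppages; refcounts: pp0:3 pp1:1 pp2:2 pp3:2 pp4:1
P0: v1 -> pp3 = 137
P1: v1 -> pp1 = 38
P2: v1 -> pp3 = 137

Answer: 137 38 137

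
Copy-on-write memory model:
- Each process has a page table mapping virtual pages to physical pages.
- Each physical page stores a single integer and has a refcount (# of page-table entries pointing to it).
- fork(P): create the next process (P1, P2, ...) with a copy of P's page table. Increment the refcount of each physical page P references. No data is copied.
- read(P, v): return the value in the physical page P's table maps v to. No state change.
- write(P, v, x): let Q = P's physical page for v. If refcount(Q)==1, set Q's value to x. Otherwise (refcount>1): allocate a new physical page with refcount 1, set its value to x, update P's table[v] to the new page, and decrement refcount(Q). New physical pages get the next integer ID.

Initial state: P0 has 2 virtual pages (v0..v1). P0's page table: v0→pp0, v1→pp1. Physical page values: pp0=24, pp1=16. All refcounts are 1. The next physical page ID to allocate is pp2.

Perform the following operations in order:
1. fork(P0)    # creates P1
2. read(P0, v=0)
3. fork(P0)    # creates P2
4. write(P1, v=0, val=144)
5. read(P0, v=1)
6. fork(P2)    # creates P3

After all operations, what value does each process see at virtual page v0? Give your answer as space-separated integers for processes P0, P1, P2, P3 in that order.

Op 1: fork(P0) -> P1. 2 ppages; refcounts: pp0:2 pp1:2
Op 2: read(P0, v0) -> 24. No state change.
Op 3: fork(P0) -> P2. 2 ppages; refcounts: pp0:3 pp1:3
Op 4: write(P1, v0, 144). refcount(pp0)=3>1 -> COPY to pp2. 3 ppages; refcounts: pp0:2 pp1:3 pp2:1
Op 5: read(P0, v1) -> 16. No state change.
Op 6: fork(P2) -> P3. 3 ppages; refcounts: pp0:3 pp1:4 pp2:1
P0: v0 -> pp0 = 24
P1: v0 -> pp2 = 144
P2: v0 -> pp0 = 24
P3: v0 -> pp0 = 24

Answer: 24 144 24 24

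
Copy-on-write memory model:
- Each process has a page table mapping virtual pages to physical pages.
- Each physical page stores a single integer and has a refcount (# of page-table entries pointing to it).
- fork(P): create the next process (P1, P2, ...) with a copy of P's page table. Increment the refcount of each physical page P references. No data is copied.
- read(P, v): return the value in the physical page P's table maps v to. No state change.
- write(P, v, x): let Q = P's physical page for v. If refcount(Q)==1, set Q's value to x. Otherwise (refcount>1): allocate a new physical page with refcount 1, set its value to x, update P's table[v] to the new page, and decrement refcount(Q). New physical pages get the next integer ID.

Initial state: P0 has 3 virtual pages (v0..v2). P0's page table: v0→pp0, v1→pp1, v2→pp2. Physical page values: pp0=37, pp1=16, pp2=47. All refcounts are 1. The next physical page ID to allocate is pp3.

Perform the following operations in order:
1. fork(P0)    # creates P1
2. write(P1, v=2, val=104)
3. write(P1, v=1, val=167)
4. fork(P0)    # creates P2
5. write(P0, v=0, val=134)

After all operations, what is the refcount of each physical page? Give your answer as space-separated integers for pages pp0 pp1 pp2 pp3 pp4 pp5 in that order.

Answer: 2 2 2 1 1 1

Derivation:
Op 1: fork(P0) -> P1. 3 ppages; refcounts: pp0:2 pp1:2 pp2:2
Op 2: write(P1, v2, 104). refcount(pp2)=2>1 -> COPY to pp3. 4 ppages; refcounts: pp0:2 pp1:2 pp2:1 pp3:1
Op 3: write(P1, v1, 167). refcount(pp1)=2>1 -> COPY to pp4. 5 ppages; refcounts: pp0:2 pp1:1 pp2:1 pp3:1 pp4:1
Op 4: fork(P0) -> P2. 5 ppages; refcounts: pp0:3 pp1:2 pp2:2 pp3:1 pp4:1
Op 5: write(P0, v0, 134). refcount(pp0)=3>1 -> COPY to pp5. 6 ppages; refcounts: pp0:2 pp1:2 pp2:2 pp3:1 pp4:1 pp5:1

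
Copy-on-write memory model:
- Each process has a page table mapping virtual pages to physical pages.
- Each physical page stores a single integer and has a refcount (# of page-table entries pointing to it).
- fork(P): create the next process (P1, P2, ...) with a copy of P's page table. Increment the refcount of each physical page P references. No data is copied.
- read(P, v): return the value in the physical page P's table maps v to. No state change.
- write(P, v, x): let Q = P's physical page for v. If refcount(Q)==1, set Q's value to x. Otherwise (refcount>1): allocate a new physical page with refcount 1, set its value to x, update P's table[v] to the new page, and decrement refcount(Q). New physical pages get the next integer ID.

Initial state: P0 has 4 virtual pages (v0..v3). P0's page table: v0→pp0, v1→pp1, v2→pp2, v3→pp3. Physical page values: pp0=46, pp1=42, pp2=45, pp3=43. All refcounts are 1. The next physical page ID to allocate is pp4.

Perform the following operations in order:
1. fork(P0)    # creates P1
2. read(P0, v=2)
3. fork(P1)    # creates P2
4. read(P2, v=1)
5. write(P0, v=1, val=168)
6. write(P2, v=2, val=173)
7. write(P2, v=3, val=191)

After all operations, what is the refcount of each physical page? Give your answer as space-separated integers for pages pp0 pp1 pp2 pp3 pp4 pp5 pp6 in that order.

Op 1: fork(P0) -> P1. 4 ppages; refcounts: pp0:2 pp1:2 pp2:2 pp3:2
Op 2: read(P0, v2) -> 45. No state change.
Op 3: fork(P1) -> P2. 4 ppages; refcounts: pp0:3 pp1:3 pp2:3 pp3:3
Op 4: read(P2, v1) -> 42. No state change.
Op 5: write(P0, v1, 168). refcount(pp1)=3>1 -> COPY to pp4. 5 ppages; refcounts: pp0:3 pp1:2 pp2:3 pp3:3 pp4:1
Op 6: write(P2, v2, 173). refcount(pp2)=3>1 -> COPY to pp5. 6 ppages; refcounts: pp0:3 pp1:2 pp2:2 pp3:3 pp4:1 pp5:1
Op 7: write(P2, v3, 191). refcount(pp3)=3>1 -> COPY to pp6. 7 ppages; refcounts: pp0:3 pp1:2 pp2:2 pp3:2 pp4:1 pp5:1 pp6:1

Answer: 3 2 2 2 1 1 1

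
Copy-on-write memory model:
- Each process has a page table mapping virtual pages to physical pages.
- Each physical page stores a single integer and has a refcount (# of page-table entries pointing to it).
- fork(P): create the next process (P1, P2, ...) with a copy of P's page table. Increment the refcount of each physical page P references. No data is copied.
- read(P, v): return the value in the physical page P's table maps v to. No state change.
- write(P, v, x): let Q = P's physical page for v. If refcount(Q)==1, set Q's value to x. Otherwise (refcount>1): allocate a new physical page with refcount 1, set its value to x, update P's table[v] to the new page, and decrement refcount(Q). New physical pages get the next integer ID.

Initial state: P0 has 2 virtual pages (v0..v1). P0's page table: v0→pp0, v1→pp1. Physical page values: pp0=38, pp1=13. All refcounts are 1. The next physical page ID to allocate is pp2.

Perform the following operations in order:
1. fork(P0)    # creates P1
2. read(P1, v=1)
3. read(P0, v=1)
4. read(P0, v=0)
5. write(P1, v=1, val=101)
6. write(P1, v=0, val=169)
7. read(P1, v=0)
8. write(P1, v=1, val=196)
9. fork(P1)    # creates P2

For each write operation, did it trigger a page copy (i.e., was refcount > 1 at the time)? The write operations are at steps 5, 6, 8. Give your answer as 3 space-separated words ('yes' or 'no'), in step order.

Op 1: fork(P0) -> P1. 2 ppages; refcounts: pp0:2 pp1:2
Op 2: read(P1, v1) -> 13. No state change.
Op 3: read(P0, v1) -> 13. No state change.
Op 4: read(P0, v0) -> 38. No state change.
Op 5: write(P1, v1, 101). refcount(pp1)=2>1 -> COPY to pp2. 3 ppages; refcounts: pp0:2 pp1:1 pp2:1
Op 6: write(P1, v0, 169). refcount(pp0)=2>1 -> COPY to pp3. 4 ppages; refcounts: pp0:1 pp1:1 pp2:1 pp3:1
Op 7: read(P1, v0) -> 169. No state change.
Op 8: write(P1, v1, 196). refcount(pp2)=1 -> write in place. 4 ppages; refcounts: pp0:1 pp1:1 pp2:1 pp3:1
Op 9: fork(P1) -> P2. 4 ppages; refcounts: pp0:1 pp1:1 pp2:2 pp3:2

yes yes no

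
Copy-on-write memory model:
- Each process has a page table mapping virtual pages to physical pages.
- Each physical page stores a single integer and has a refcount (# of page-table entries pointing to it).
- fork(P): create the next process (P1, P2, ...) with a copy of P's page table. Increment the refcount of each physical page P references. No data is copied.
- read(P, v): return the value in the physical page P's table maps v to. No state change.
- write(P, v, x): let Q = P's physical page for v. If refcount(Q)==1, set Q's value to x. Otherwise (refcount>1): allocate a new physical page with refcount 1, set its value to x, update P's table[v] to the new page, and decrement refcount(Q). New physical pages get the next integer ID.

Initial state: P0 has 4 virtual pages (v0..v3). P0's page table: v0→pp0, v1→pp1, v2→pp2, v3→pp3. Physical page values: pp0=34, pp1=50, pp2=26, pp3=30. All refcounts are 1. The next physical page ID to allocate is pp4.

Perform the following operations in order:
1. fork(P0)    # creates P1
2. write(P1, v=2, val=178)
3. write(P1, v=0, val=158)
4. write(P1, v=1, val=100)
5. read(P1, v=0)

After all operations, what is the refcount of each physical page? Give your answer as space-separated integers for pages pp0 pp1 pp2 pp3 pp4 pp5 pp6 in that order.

Answer: 1 1 1 2 1 1 1

Derivation:
Op 1: fork(P0) -> P1. 4 ppages; refcounts: pp0:2 pp1:2 pp2:2 pp3:2
Op 2: write(P1, v2, 178). refcount(pp2)=2>1 -> COPY to pp4. 5 ppages; refcounts: pp0:2 pp1:2 pp2:1 pp3:2 pp4:1
Op 3: write(P1, v0, 158). refcount(pp0)=2>1 -> COPY to pp5. 6 ppages; refcounts: pp0:1 pp1:2 pp2:1 pp3:2 pp4:1 pp5:1
Op 4: write(P1, v1, 100). refcount(pp1)=2>1 -> COPY to pp6. 7 ppages; refcounts: pp0:1 pp1:1 pp2:1 pp3:2 pp4:1 pp5:1 pp6:1
Op 5: read(P1, v0) -> 158. No state change.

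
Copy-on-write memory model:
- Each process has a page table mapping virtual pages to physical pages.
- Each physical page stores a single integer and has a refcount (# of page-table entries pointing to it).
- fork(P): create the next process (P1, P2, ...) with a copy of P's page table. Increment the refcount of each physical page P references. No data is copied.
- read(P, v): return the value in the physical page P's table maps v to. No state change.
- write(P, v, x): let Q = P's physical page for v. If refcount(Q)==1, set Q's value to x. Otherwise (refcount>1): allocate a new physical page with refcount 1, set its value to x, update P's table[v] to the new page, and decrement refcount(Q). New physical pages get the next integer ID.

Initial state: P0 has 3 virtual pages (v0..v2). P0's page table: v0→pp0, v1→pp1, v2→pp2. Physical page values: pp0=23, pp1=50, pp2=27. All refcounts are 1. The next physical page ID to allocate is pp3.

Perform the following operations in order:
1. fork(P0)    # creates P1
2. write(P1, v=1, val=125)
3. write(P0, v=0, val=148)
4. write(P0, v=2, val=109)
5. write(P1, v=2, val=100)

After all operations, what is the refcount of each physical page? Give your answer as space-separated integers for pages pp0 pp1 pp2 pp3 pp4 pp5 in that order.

Op 1: fork(P0) -> P1. 3 ppages; refcounts: pp0:2 pp1:2 pp2:2
Op 2: write(P1, v1, 125). refcount(pp1)=2>1 -> COPY to pp3. 4 ppages; refcounts: pp0:2 pp1:1 pp2:2 pp3:1
Op 3: write(P0, v0, 148). refcount(pp0)=2>1 -> COPY to pp4. 5 ppages; refcounts: pp0:1 pp1:1 pp2:2 pp3:1 pp4:1
Op 4: write(P0, v2, 109). refcount(pp2)=2>1 -> COPY to pp5. 6 ppages; refcounts: pp0:1 pp1:1 pp2:1 pp3:1 pp4:1 pp5:1
Op 5: write(P1, v2, 100). refcount(pp2)=1 -> write in place. 6 ppages; refcounts: pp0:1 pp1:1 pp2:1 pp3:1 pp4:1 pp5:1

Answer: 1 1 1 1 1 1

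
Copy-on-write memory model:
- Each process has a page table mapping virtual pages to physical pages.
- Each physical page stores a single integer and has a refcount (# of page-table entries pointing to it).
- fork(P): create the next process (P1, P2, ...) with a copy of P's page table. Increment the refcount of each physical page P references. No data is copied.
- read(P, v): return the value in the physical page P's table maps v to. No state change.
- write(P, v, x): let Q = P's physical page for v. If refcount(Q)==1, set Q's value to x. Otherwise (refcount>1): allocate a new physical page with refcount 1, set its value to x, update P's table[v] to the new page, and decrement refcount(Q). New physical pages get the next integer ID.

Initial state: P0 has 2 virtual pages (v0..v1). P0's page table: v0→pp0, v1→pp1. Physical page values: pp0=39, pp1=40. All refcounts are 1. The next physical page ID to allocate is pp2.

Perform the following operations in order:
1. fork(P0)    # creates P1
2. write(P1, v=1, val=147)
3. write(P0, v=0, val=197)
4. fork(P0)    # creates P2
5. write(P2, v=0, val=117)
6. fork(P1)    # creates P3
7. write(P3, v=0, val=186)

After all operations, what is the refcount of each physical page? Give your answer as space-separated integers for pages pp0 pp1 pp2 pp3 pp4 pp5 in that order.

Op 1: fork(P0) -> P1. 2 ppages; refcounts: pp0:2 pp1:2
Op 2: write(P1, v1, 147). refcount(pp1)=2>1 -> COPY to pp2. 3 ppages; refcounts: pp0:2 pp1:1 pp2:1
Op 3: write(P0, v0, 197). refcount(pp0)=2>1 -> COPY to pp3. 4 ppages; refcounts: pp0:1 pp1:1 pp2:1 pp3:1
Op 4: fork(P0) -> P2. 4 ppages; refcounts: pp0:1 pp1:2 pp2:1 pp3:2
Op 5: write(P2, v0, 117). refcount(pp3)=2>1 -> COPY to pp4. 5 ppages; refcounts: pp0:1 pp1:2 pp2:1 pp3:1 pp4:1
Op 6: fork(P1) -> P3. 5 ppages; refcounts: pp0:2 pp1:2 pp2:2 pp3:1 pp4:1
Op 7: write(P3, v0, 186). refcount(pp0)=2>1 -> COPY to pp5. 6 ppages; refcounts: pp0:1 pp1:2 pp2:2 pp3:1 pp4:1 pp5:1

Answer: 1 2 2 1 1 1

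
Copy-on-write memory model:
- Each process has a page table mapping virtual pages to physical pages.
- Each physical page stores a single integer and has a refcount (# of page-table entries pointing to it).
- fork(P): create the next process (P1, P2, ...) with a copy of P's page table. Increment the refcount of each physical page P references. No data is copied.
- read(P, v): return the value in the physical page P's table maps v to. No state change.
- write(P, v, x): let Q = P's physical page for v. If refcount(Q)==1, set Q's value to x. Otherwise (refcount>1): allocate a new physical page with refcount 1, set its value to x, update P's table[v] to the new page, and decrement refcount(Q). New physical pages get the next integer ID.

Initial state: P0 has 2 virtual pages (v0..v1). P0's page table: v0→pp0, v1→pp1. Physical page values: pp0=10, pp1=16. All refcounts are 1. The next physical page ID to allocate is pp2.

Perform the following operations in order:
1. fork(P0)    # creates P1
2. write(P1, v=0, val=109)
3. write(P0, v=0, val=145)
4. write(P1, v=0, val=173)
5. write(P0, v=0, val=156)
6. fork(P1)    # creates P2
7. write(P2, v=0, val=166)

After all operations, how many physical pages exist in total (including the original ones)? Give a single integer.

Answer: 4

Derivation:
Op 1: fork(P0) -> P1. 2 ppages; refcounts: pp0:2 pp1:2
Op 2: write(P1, v0, 109). refcount(pp0)=2>1 -> COPY to pp2. 3 ppages; refcounts: pp0:1 pp1:2 pp2:1
Op 3: write(P0, v0, 145). refcount(pp0)=1 -> write in place. 3 ppages; refcounts: pp0:1 pp1:2 pp2:1
Op 4: write(P1, v0, 173). refcount(pp2)=1 -> write in place. 3 ppages; refcounts: pp0:1 pp1:2 pp2:1
Op 5: write(P0, v0, 156). refcount(pp0)=1 -> write in place. 3 ppages; refcounts: pp0:1 pp1:2 pp2:1
Op 6: fork(P1) -> P2. 3 ppages; refcounts: pp0:1 pp1:3 pp2:2
Op 7: write(P2, v0, 166). refcount(pp2)=2>1 -> COPY to pp3. 4 ppages; refcounts: pp0:1 pp1:3 pp2:1 pp3:1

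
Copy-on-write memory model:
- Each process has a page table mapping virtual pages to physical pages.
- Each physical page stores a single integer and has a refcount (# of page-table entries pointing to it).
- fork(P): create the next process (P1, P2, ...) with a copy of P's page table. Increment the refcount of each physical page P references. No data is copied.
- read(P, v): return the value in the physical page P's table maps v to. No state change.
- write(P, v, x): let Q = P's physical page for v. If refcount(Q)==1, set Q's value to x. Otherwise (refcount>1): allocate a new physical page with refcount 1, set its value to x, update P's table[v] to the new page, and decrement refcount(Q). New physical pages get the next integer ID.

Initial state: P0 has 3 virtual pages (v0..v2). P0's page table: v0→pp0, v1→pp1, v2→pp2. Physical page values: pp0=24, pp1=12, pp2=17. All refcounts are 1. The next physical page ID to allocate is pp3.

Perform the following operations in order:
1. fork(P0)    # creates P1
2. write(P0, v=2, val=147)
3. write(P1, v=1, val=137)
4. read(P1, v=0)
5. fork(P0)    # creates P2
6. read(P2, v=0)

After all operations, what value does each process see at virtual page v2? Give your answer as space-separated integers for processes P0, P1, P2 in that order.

Answer: 147 17 147

Derivation:
Op 1: fork(P0) -> P1. 3 ppages; refcounts: pp0:2 pp1:2 pp2:2
Op 2: write(P0, v2, 147). refcount(pp2)=2>1 -> COPY to pp3. 4 ppages; refcounts: pp0:2 pp1:2 pp2:1 pp3:1
Op 3: write(P1, v1, 137). refcount(pp1)=2>1 -> COPY to pp4. 5 ppages; refcounts: pp0:2 pp1:1 pp2:1 pp3:1 pp4:1
Op 4: read(P1, v0) -> 24. No state change.
Op 5: fork(P0) -> P2. 5 ppages; refcounts: pp0:3 pp1:2 pp2:1 pp3:2 pp4:1
Op 6: read(P2, v0) -> 24. No state change.
P0: v2 -> pp3 = 147
P1: v2 -> pp2 = 17
P2: v2 -> pp3 = 147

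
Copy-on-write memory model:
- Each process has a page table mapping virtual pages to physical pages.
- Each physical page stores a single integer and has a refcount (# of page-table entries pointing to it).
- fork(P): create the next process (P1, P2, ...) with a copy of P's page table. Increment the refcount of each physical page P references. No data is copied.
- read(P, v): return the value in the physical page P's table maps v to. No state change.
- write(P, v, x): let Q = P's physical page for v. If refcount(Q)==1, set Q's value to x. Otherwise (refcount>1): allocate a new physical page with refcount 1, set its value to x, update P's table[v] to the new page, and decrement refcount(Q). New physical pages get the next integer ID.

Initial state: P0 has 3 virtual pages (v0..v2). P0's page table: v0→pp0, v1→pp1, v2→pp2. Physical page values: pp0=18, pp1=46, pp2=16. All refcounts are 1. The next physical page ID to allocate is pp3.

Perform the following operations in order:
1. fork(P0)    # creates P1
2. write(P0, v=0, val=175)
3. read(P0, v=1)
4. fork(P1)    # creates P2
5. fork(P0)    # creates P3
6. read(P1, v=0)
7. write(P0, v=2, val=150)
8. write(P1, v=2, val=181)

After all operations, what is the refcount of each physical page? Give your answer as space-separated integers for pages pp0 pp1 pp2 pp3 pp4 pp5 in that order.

Answer: 2 4 2 2 1 1

Derivation:
Op 1: fork(P0) -> P1. 3 ppages; refcounts: pp0:2 pp1:2 pp2:2
Op 2: write(P0, v0, 175). refcount(pp0)=2>1 -> COPY to pp3. 4 ppages; refcounts: pp0:1 pp1:2 pp2:2 pp3:1
Op 3: read(P0, v1) -> 46. No state change.
Op 4: fork(P1) -> P2. 4 ppages; refcounts: pp0:2 pp1:3 pp2:3 pp3:1
Op 5: fork(P0) -> P3. 4 ppages; refcounts: pp0:2 pp1:4 pp2:4 pp3:2
Op 6: read(P1, v0) -> 18. No state change.
Op 7: write(P0, v2, 150). refcount(pp2)=4>1 -> COPY to pp4. 5 ppages; refcounts: pp0:2 pp1:4 pp2:3 pp3:2 pp4:1
Op 8: write(P1, v2, 181). refcount(pp2)=3>1 -> COPY to pp5. 6 ppages; refcounts: pp0:2 pp1:4 pp2:2 pp3:2 pp4:1 pp5:1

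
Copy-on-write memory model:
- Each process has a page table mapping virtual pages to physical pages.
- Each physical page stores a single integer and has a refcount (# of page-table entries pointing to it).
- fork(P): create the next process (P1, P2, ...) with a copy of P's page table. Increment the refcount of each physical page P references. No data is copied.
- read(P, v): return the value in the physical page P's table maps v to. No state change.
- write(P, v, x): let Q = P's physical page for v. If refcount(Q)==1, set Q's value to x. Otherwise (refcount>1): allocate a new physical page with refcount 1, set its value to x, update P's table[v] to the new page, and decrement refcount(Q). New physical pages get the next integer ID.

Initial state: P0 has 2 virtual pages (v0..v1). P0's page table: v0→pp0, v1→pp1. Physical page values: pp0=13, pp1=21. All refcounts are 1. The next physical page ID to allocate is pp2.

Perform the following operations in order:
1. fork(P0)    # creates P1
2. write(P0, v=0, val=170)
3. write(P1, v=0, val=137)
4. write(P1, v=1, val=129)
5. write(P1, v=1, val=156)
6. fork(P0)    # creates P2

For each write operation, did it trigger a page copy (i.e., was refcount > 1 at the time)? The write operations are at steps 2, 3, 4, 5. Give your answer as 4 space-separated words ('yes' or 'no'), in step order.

Op 1: fork(P0) -> P1. 2 ppages; refcounts: pp0:2 pp1:2
Op 2: write(P0, v0, 170). refcount(pp0)=2>1 -> COPY to pp2. 3 ppages; refcounts: pp0:1 pp1:2 pp2:1
Op 3: write(P1, v0, 137). refcount(pp0)=1 -> write in place. 3 ppages; refcounts: pp0:1 pp1:2 pp2:1
Op 4: write(P1, v1, 129). refcount(pp1)=2>1 -> COPY to pp3. 4 ppages; refcounts: pp0:1 pp1:1 pp2:1 pp3:1
Op 5: write(P1, v1, 156). refcount(pp3)=1 -> write in place. 4 ppages; refcounts: pp0:1 pp1:1 pp2:1 pp3:1
Op 6: fork(P0) -> P2. 4 ppages; refcounts: pp0:1 pp1:2 pp2:2 pp3:1

yes no yes no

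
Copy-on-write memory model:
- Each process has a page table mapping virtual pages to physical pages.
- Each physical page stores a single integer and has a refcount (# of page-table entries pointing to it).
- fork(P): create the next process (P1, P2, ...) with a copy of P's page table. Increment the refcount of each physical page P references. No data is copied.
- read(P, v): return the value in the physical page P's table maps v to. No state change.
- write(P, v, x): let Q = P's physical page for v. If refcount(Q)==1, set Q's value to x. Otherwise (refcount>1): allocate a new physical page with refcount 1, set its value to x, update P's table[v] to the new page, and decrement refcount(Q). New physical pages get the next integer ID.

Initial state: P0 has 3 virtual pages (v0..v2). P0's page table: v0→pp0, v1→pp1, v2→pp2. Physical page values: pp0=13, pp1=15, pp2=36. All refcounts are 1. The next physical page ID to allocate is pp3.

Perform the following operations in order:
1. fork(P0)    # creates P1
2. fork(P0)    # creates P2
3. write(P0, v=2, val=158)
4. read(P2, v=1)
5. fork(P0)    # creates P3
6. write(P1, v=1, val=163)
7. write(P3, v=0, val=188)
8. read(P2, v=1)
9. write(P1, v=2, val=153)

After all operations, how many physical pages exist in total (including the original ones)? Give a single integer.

Op 1: fork(P0) -> P1. 3 ppages; refcounts: pp0:2 pp1:2 pp2:2
Op 2: fork(P0) -> P2. 3 ppages; refcounts: pp0:3 pp1:3 pp2:3
Op 3: write(P0, v2, 158). refcount(pp2)=3>1 -> COPY to pp3. 4 ppages; refcounts: pp0:3 pp1:3 pp2:2 pp3:1
Op 4: read(P2, v1) -> 15. No state change.
Op 5: fork(P0) -> P3. 4 ppages; refcounts: pp0:4 pp1:4 pp2:2 pp3:2
Op 6: write(P1, v1, 163). refcount(pp1)=4>1 -> COPY to pp4. 5 ppages; refcounts: pp0:4 pp1:3 pp2:2 pp3:2 pp4:1
Op 7: write(P3, v0, 188). refcount(pp0)=4>1 -> COPY to pp5. 6 ppages; refcounts: pp0:3 pp1:3 pp2:2 pp3:2 pp4:1 pp5:1
Op 8: read(P2, v1) -> 15. No state change.
Op 9: write(P1, v2, 153). refcount(pp2)=2>1 -> COPY to pp6. 7 ppages; refcounts: pp0:3 pp1:3 pp2:1 pp3:2 pp4:1 pp5:1 pp6:1

Answer: 7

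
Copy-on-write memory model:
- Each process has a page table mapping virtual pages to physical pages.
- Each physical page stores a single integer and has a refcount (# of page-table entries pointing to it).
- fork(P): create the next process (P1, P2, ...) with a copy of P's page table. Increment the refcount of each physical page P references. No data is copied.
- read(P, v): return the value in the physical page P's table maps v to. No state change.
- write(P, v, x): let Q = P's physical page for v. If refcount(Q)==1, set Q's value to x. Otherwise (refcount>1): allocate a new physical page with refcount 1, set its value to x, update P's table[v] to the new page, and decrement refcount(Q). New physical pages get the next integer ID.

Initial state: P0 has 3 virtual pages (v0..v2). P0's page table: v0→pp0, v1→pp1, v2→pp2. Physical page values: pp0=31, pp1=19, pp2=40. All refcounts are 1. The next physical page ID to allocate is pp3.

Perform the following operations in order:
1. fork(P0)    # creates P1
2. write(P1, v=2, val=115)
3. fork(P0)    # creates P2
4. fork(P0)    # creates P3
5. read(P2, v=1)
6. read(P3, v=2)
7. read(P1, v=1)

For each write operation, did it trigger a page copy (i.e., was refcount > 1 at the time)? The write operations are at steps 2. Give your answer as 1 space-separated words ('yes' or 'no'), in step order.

Op 1: fork(P0) -> P1. 3 ppages; refcounts: pp0:2 pp1:2 pp2:2
Op 2: write(P1, v2, 115). refcount(pp2)=2>1 -> COPY to pp3. 4 ppages; refcounts: pp0:2 pp1:2 pp2:1 pp3:1
Op 3: fork(P0) -> P2. 4 ppages; refcounts: pp0:3 pp1:3 pp2:2 pp3:1
Op 4: fork(P0) -> P3. 4 ppages; refcounts: pp0:4 pp1:4 pp2:3 pp3:1
Op 5: read(P2, v1) -> 19. No state change.
Op 6: read(P3, v2) -> 40. No state change.
Op 7: read(P1, v1) -> 19. No state change.

yes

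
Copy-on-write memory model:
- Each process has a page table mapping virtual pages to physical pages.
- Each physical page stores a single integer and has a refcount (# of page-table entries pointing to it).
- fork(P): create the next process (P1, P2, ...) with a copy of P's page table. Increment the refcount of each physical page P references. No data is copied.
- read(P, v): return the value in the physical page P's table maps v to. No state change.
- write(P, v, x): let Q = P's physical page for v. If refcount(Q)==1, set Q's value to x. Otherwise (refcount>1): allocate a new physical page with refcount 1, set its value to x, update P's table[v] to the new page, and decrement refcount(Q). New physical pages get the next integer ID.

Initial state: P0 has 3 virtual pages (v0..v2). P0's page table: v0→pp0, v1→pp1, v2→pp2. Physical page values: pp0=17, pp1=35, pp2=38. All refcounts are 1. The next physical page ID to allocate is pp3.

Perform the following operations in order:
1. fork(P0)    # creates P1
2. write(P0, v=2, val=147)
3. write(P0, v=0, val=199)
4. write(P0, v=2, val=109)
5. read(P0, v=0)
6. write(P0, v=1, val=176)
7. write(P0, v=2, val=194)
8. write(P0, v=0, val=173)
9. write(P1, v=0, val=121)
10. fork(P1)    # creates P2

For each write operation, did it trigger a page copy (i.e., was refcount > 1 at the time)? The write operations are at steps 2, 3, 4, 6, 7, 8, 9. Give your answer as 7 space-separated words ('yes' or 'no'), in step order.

Op 1: fork(P0) -> P1. 3 ppages; refcounts: pp0:2 pp1:2 pp2:2
Op 2: write(P0, v2, 147). refcount(pp2)=2>1 -> COPY to pp3. 4 ppages; refcounts: pp0:2 pp1:2 pp2:1 pp3:1
Op 3: write(P0, v0, 199). refcount(pp0)=2>1 -> COPY to pp4. 5 ppages; refcounts: pp0:1 pp1:2 pp2:1 pp3:1 pp4:1
Op 4: write(P0, v2, 109). refcount(pp3)=1 -> write in place. 5 ppages; refcounts: pp0:1 pp1:2 pp2:1 pp3:1 pp4:1
Op 5: read(P0, v0) -> 199. No state change.
Op 6: write(P0, v1, 176). refcount(pp1)=2>1 -> COPY to pp5. 6 ppages; refcounts: pp0:1 pp1:1 pp2:1 pp3:1 pp4:1 pp5:1
Op 7: write(P0, v2, 194). refcount(pp3)=1 -> write in place. 6 ppages; refcounts: pp0:1 pp1:1 pp2:1 pp3:1 pp4:1 pp5:1
Op 8: write(P0, v0, 173). refcount(pp4)=1 -> write in place. 6 ppages; refcounts: pp0:1 pp1:1 pp2:1 pp3:1 pp4:1 pp5:1
Op 9: write(P1, v0, 121). refcount(pp0)=1 -> write in place. 6 ppages; refcounts: pp0:1 pp1:1 pp2:1 pp3:1 pp4:1 pp5:1
Op 10: fork(P1) -> P2. 6 ppages; refcounts: pp0:2 pp1:2 pp2:2 pp3:1 pp4:1 pp5:1

yes yes no yes no no no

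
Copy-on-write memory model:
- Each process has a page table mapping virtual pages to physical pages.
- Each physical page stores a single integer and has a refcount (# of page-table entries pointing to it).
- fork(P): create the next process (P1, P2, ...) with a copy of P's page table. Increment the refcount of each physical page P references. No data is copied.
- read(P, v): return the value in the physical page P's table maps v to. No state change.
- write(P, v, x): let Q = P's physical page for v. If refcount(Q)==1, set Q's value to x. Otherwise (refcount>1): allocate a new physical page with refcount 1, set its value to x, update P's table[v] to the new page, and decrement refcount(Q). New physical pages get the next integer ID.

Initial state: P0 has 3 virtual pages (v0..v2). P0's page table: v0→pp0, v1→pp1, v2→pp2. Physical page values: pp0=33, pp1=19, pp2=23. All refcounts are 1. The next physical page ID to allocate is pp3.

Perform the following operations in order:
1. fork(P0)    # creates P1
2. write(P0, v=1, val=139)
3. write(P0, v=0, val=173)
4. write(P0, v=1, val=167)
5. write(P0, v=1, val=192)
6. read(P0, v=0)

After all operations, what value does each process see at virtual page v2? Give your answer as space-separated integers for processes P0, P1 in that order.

Op 1: fork(P0) -> P1. 3 ppages; refcounts: pp0:2 pp1:2 pp2:2
Op 2: write(P0, v1, 139). refcount(pp1)=2>1 -> COPY to pp3. 4 ppages; refcounts: pp0:2 pp1:1 pp2:2 pp3:1
Op 3: write(P0, v0, 173). refcount(pp0)=2>1 -> COPY to pp4. 5 ppages; refcounts: pp0:1 pp1:1 pp2:2 pp3:1 pp4:1
Op 4: write(P0, v1, 167). refcount(pp3)=1 -> write in place. 5 ppages; refcounts: pp0:1 pp1:1 pp2:2 pp3:1 pp4:1
Op 5: write(P0, v1, 192). refcount(pp3)=1 -> write in place. 5 ppages; refcounts: pp0:1 pp1:1 pp2:2 pp3:1 pp4:1
Op 6: read(P0, v0) -> 173. No state change.
P0: v2 -> pp2 = 23
P1: v2 -> pp2 = 23

Answer: 23 23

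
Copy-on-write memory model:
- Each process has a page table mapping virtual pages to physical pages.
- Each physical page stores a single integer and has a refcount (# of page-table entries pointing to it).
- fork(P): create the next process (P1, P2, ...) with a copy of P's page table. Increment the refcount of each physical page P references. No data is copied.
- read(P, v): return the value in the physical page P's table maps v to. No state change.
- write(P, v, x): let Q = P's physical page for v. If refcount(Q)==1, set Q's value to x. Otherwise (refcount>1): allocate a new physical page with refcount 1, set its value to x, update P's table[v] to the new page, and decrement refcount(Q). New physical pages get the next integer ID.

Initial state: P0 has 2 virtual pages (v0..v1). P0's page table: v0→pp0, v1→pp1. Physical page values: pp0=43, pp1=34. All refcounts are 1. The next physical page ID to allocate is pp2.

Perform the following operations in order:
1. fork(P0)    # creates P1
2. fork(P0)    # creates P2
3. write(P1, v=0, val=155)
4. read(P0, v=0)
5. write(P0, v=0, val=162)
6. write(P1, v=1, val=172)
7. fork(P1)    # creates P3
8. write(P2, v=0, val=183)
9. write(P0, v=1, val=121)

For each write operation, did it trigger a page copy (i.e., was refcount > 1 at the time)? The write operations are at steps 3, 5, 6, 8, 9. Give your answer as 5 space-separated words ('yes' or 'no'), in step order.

Op 1: fork(P0) -> P1. 2 ppages; refcounts: pp0:2 pp1:2
Op 2: fork(P0) -> P2. 2 ppages; refcounts: pp0:3 pp1:3
Op 3: write(P1, v0, 155). refcount(pp0)=3>1 -> COPY to pp2. 3 ppages; refcounts: pp0:2 pp1:3 pp2:1
Op 4: read(P0, v0) -> 43. No state change.
Op 5: write(P0, v0, 162). refcount(pp0)=2>1 -> COPY to pp3. 4 ppages; refcounts: pp0:1 pp1:3 pp2:1 pp3:1
Op 6: write(P1, v1, 172). refcount(pp1)=3>1 -> COPY to pp4. 5 ppages; refcounts: pp0:1 pp1:2 pp2:1 pp3:1 pp4:1
Op 7: fork(P1) -> P3. 5 ppages; refcounts: pp0:1 pp1:2 pp2:2 pp3:1 pp4:2
Op 8: write(P2, v0, 183). refcount(pp0)=1 -> write in place. 5 ppages; refcounts: pp0:1 pp1:2 pp2:2 pp3:1 pp4:2
Op 9: write(P0, v1, 121). refcount(pp1)=2>1 -> COPY to pp5. 6 ppages; refcounts: pp0:1 pp1:1 pp2:2 pp3:1 pp4:2 pp5:1

yes yes yes no yes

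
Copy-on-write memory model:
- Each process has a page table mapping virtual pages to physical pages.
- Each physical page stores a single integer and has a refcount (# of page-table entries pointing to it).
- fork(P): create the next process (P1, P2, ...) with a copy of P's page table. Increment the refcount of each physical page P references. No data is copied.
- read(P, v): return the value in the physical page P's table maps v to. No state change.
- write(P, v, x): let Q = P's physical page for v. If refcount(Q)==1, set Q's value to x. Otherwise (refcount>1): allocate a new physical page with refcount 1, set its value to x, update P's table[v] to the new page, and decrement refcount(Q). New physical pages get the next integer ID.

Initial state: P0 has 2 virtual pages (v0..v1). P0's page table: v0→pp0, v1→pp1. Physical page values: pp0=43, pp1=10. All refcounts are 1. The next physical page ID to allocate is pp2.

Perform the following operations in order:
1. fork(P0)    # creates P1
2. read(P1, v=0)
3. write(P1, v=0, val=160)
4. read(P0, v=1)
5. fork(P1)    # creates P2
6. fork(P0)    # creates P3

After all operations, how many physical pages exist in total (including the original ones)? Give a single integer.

Op 1: fork(P0) -> P1. 2 ppages; refcounts: pp0:2 pp1:2
Op 2: read(P1, v0) -> 43. No state change.
Op 3: write(P1, v0, 160). refcount(pp0)=2>1 -> COPY to pp2. 3 ppages; refcounts: pp0:1 pp1:2 pp2:1
Op 4: read(P0, v1) -> 10. No state change.
Op 5: fork(P1) -> P2. 3 ppages; refcounts: pp0:1 pp1:3 pp2:2
Op 6: fork(P0) -> P3. 3 ppages; refcounts: pp0:2 pp1:4 pp2:2

Answer: 3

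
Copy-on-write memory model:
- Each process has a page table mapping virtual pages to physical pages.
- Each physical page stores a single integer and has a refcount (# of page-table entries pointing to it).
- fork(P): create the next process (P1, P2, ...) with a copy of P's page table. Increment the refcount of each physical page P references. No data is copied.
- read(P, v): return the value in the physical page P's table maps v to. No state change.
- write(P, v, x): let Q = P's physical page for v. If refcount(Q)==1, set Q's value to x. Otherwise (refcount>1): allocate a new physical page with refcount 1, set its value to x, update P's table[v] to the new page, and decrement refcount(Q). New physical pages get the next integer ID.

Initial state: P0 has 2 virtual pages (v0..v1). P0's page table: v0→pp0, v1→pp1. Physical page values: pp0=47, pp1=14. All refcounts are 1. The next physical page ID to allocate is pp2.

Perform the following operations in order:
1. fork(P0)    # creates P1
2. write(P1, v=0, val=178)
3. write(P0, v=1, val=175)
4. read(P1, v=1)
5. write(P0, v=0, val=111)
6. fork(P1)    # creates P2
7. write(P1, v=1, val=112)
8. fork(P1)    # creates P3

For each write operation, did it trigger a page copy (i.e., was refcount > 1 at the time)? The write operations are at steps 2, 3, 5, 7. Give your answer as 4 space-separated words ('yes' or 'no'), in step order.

Op 1: fork(P0) -> P1. 2 ppages; refcounts: pp0:2 pp1:2
Op 2: write(P1, v0, 178). refcount(pp0)=2>1 -> COPY to pp2. 3 ppages; refcounts: pp0:1 pp1:2 pp2:1
Op 3: write(P0, v1, 175). refcount(pp1)=2>1 -> COPY to pp3. 4 ppages; refcounts: pp0:1 pp1:1 pp2:1 pp3:1
Op 4: read(P1, v1) -> 14. No state change.
Op 5: write(P0, v0, 111). refcount(pp0)=1 -> write in place. 4 ppages; refcounts: pp0:1 pp1:1 pp2:1 pp3:1
Op 6: fork(P1) -> P2. 4 ppages; refcounts: pp0:1 pp1:2 pp2:2 pp3:1
Op 7: write(P1, v1, 112). refcount(pp1)=2>1 -> COPY to pp4. 5 ppages; refcounts: pp0:1 pp1:1 pp2:2 pp3:1 pp4:1
Op 8: fork(P1) -> P3. 5 ppages; refcounts: pp0:1 pp1:1 pp2:3 pp3:1 pp4:2

yes yes no yes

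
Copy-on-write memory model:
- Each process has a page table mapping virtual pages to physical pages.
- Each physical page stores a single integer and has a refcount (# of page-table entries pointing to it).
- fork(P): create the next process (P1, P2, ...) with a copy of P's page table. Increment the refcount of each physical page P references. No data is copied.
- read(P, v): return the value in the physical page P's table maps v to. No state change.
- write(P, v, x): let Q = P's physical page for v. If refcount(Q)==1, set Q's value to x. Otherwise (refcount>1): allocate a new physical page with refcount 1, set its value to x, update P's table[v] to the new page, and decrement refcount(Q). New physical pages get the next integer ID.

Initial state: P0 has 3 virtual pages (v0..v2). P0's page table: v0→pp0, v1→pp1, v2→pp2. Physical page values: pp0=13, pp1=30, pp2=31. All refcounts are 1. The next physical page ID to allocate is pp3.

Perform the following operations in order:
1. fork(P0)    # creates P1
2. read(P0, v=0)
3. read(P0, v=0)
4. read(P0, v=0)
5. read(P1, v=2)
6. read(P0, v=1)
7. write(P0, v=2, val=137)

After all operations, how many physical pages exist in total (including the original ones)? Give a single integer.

Op 1: fork(P0) -> P1. 3 ppages; refcounts: pp0:2 pp1:2 pp2:2
Op 2: read(P0, v0) -> 13. No state change.
Op 3: read(P0, v0) -> 13. No state change.
Op 4: read(P0, v0) -> 13. No state change.
Op 5: read(P1, v2) -> 31. No state change.
Op 6: read(P0, v1) -> 30. No state change.
Op 7: write(P0, v2, 137). refcount(pp2)=2>1 -> COPY to pp3. 4 ppages; refcounts: pp0:2 pp1:2 pp2:1 pp3:1

Answer: 4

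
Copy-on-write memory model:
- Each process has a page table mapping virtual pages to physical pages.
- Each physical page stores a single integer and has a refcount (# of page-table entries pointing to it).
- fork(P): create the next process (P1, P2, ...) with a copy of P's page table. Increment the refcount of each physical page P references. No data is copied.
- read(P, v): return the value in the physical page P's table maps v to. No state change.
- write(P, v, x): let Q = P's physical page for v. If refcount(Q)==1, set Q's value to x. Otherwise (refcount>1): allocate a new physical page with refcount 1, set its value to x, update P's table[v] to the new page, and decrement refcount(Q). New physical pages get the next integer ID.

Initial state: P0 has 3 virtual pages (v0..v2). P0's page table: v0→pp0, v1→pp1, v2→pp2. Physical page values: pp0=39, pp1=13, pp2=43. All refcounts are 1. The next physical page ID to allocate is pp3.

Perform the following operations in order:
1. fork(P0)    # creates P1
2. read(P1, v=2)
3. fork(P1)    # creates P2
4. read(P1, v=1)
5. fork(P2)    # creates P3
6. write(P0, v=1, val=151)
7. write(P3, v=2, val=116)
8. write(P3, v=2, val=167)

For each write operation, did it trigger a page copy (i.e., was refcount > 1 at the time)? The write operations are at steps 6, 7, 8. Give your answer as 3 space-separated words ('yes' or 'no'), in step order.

Op 1: fork(P0) -> P1. 3 ppages; refcounts: pp0:2 pp1:2 pp2:2
Op 2: read(P1, v2) -> 43. No state change.
Op 3: fork(P1) -> P2. 3 ppages; refcounts: pp0:3 pp1:3 pp2:3
Op 4: read(P1, v1) -> 13. No state change.
Op 5: fork(P2) -> P3. 3 ppages; refcounts: pp0:4 pp1:4 pp2:4
Op 6: write(P0, v1, 151). refcount(pp1)=4>1 -> COPY to pp3. 4 ppages; refcounts: pp0:4 pp1:3 pp2:4 pp3:1
Op 7: write(P3, v2, 116). refcount(pp2)=4>1 -> COPY to pp4. 5 ppages; refcounts: pp0:4 pp1:3 pp2:3 pp3:1 pp4:1
Op 8: write(P3, v2, 167). refcount(pp4)=1 -> write in place. 5 ppages; refcounts: pp0:4 pp1:3 pp2:3 pp3:1 pp4:1

yes yes no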